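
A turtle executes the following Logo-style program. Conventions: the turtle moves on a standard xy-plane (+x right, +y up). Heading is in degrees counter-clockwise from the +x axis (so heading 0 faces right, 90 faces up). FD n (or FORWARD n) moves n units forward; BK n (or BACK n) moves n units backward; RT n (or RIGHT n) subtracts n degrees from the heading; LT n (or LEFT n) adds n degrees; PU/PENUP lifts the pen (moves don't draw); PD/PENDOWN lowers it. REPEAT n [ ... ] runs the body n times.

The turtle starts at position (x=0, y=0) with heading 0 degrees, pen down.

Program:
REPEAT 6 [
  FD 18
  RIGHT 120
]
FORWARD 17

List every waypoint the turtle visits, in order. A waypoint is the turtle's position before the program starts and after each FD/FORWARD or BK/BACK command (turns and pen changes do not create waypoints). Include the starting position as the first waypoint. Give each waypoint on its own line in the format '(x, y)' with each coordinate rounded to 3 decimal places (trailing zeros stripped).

Answer: (0, 0)
(18, 0)
(9, -15.588)
(0, 0)
(18, 0)
(9, -15.588)
(0, 0)
(17, 0)

Derivation:
Executing turtle program step by step:
Start: pos=(0,0), heading=0, pen down
REPEAT 6 [
  -- iteration 1/6 --
  FD 18: (0,0) -> (18,0) [heading=0, draw]
  RT 120: heading 0 -> 240
  -- iteration 2/6 --
  FD 18: (18,0) -> (9,-15.588) [heading=240, draw]
  RT 120: heading 240 -> 120
  -- iteration 3/6 --
  FD 18: (9,-15.588) -> (0,0) [heading=120, draw]
  RT 120: heading 120 -> 0
  -- iteration 4/6 --
  FD 18: (0,0) -> (18,0) [heading=0, draw]
  RT 120: heading 0 -> 240
  -- iteration 5/6 --
  FD 18: (18,0) -> (9,-15.588) [heading=240, draw]
  RT 120: heading 240 -> 120
  -- iteration 6/6 --
  FD 18: (9,-15.588) -> (0,0) [heading=120, draw]
  RT 120: heading 120 -> 0
]
FD 17: (0,0) -> (17,0) [heading=0, draw]
Final: pos=(17,0), heading=0, 7 segment(s) drawn
Waypoints (8 total):
(0, 0)
(18, 0)
(9, -15.588)
(0, 0)
(18, 0)
(9, -15.588)
(0, 0)
(17, 0)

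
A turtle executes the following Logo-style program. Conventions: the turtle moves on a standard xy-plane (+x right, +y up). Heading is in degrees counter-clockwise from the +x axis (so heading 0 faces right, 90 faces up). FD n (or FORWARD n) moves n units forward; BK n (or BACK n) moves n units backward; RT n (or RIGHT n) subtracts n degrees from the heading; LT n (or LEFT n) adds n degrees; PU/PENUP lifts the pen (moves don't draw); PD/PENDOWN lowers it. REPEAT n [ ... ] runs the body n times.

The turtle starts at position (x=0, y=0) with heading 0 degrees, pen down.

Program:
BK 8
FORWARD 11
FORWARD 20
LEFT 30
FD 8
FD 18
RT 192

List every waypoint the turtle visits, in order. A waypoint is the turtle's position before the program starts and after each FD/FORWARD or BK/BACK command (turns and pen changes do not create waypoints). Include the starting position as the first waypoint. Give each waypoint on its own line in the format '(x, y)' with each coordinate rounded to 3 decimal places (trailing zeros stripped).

Answer: (0, 0)
(-8, 0)
(3, 0)
(23, 0)
(29.928, 4)
(45.517, 13)

Derivation:
Executing turtle program step by step:
Start: pos=(0,0), heading=0, pen down
BK 8: (0,0) -> (-8,0) [heading=0, draw]
FD 11: (-8,0) -> (3,0) [heading=0, draw]
FD 20: (3,0) -> (23,0) [heading=0, draw]
LT 30: heading 0 -> 30
FD 8: (23,0) -> (29.928,4) [heading=30, draw]
FD 18: (29.928,4) -> (45.517,13) [heading=30, draw]
RT 192: heading 30 -> 198
Final: pos=(45.517,13), heading=198, 5 segment(s) drawn
Waypoints (6 total):
(0, 0)
(-8, 0)
(3, 0)
(23, 0)
(29.928, 4)
(45.517, 13)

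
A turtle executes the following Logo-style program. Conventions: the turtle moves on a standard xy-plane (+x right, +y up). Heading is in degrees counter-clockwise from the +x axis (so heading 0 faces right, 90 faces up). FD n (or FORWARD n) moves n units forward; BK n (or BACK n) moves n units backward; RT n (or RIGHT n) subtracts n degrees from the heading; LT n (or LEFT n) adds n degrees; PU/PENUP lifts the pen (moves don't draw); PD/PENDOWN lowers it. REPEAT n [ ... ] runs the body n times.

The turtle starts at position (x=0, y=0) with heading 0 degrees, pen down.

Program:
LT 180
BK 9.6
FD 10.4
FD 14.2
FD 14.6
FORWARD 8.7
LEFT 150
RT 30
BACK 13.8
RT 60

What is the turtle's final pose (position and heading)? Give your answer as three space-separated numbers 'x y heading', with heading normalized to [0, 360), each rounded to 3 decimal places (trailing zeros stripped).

Answer: -45.2 11.951 240

Derivation:
Executing turtle program step by step:
Start: pos=(0,0), heading=0, pen down
LT 180: heading 0 -> 180
BK 9.6: (0,0) -> (9.6,0) [heading=180, draw]
FD 10.4: (9.6,0) -> (-0.8,0) [heading=180, draw]
FD 14.2: (-0.8,0) -> (-15,0) [heading=180, draw]
FD 14.6: (-15,0) -> (-29.6,0) [heading=180, draw]
FD 8.7: (-29.6,0) -> (-38.3,0) [heading=180, draw]
LT 150: heading 180 -> 330
RT 30: heading 330 -> 300
BK 13.8: (-38.3,0) -> (-45.2,11.951) [heading=300, draw]
RT 60: heading 300 -> 240
Final: pos=(-45.2,11.951), heading=240, 6 segment(s) drawn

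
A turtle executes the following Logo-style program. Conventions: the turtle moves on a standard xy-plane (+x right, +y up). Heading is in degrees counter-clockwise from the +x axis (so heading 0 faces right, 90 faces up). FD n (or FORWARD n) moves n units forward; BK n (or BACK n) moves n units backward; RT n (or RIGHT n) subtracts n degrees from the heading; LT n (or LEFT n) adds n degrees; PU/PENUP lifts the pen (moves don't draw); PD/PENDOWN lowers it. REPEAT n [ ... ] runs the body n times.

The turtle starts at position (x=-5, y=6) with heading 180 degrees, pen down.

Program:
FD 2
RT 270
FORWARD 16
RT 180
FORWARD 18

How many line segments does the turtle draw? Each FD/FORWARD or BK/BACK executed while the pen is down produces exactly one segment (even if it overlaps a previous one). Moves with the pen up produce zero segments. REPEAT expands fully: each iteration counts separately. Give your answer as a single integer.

Executing turtle program step by step:
Start: pos=(-5,6), heading=180, pen down
FD 2: (-5,6) -> (-7,6) [heading=180, draw]
RT 270: heading 180 -> 270
FD 16: (-7,6) -> (-7,-10) [heading=270, draw]
RT 180: heading 270 -> 90
FD 18: (-7,-10) -> (-7,8) [heading=90, draw]
Final: pos=(-7,8), heading=90, 3 segment(s) drawn
Segments drawn: 3

Answer: 3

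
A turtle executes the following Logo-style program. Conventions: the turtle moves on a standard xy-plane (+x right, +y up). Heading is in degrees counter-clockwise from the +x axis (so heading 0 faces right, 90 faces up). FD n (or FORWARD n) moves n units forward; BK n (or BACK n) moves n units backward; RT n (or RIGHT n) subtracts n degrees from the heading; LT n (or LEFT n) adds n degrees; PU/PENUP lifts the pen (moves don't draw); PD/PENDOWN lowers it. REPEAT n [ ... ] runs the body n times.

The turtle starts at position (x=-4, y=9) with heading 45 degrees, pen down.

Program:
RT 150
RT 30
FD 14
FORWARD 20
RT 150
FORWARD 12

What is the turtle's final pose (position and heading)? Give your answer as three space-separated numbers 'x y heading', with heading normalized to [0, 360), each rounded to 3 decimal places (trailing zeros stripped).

Answer: -24.936 -3.451 75

Derivation:
Executing turtle program step by step:
Start: pos=(-4,9), heading=45, pen down
RT 150: heading 45 -> 255
RT 30: heading 255 -> 225
FD 14: (-4,9) -> (-13.899,-0.899) [heading=225, draw]
FD 20: (-13.899,-0.899) -> (-28.042,-15.042) [heading=225, draw]
RT 150: heading 225 -> 75
FD 12: (-28.042,-15.042) -> (-24.936,-3.451) [heading=75, draw]
Final: pos=(-24.936,-3.451), heading=75, 3 segment(s) drawn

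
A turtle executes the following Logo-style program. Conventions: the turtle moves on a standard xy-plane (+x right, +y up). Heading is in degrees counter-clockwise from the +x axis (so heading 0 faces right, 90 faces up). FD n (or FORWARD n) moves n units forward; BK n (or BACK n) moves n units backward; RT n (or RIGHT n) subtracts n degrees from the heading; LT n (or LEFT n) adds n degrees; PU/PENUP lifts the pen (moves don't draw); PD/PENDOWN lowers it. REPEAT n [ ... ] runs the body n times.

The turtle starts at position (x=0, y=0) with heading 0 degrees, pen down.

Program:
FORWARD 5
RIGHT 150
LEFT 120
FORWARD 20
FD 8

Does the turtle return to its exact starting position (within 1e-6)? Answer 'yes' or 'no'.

Answer: no

Derivation:
Executing turtle program step by step:
Start: pos=(0,0), heading=0, pen down
FD 5: (0,0) -> (5,0) [heading=0, draw]
RT 150: heading 0 -> 210
LT 120: heading 210 -> 330
FD 20: (5,0) -> (22.321,-10) [heading=330, draw]
FD 8: (22.321,-10) -> (29.249,-14) [heading=330, draw]
Final: pos=(29.249,-14), heading=330, 3 segment(s) drawn

Start position: (0, 0)
Final position: (29.249, -14)
Distance = 32.427; >= 1e-6 -> NOT closed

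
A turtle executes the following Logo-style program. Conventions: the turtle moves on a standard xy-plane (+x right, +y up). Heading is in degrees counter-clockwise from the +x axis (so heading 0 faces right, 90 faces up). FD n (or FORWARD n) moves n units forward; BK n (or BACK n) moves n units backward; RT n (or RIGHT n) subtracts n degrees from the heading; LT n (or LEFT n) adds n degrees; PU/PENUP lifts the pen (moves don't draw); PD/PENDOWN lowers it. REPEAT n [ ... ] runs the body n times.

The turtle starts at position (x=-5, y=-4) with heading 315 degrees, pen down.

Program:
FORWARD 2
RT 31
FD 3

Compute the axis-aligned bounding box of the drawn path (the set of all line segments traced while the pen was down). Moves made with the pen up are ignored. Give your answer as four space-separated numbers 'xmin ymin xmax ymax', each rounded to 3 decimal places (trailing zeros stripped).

Answer: -5 -8.325 -2.86 -4

Derivation:
Executing turtle program step by step:
Start: pos=(-5,-4), heading=315, pen down
FD 2: (-5,-4) -> (-3.586,-5.414) [heading=315, draw]
RT 31: heading 315 -> 284
FD 3: (-3.586,-5.414) -> (-2.86,-8.325) [heading=284, draw]
Final: pos=(-2.86,-8.325), heading=284, 2 segment(s) drawn

Segment endpoints: x in {-5, -3.586, -2.86}, y in {-8.325, -5.414, -4}
xmin=-5, ymin=-8.325, xmax=-2.86, ymax=-4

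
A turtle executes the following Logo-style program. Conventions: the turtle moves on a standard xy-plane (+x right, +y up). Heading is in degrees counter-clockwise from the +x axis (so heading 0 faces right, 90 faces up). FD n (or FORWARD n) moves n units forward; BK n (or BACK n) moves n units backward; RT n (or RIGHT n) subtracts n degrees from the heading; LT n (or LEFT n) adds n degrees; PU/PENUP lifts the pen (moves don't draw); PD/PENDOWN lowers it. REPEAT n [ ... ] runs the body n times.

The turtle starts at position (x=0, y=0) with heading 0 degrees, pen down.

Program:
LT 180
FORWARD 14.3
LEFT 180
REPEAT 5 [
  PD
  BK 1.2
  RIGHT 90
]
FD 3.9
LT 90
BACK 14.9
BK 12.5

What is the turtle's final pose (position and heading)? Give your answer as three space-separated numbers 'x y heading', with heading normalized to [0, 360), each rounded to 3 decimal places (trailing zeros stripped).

Answer: -42.9 -3.9 0

Derivation:
Executing turtle program step by step:
Start: pos=(0,0), heading=0, pen down
LT 180: heading 0 -> 180
FD 14.3: (0,0) -> (-14.3,0) [heading=180, draw]
LT 180: heading 180 -> 0
REPEAT 5 [
  -- iteration 1/5 --
  PD: pen down
  BK 1.2: (-14.3,0) -> (-15.5,0) [heading=0, draw]
  RT 90: heading 0 -> 270
  -- iteration 2/5 --
  PD: pen down
  BK 1.2: (-15.5,0) -> (-15.5,1.2) [heading=270, draw]
  RT 90: heading 270 -> 180
  -- iteration 3/5 --
  PD: pen down
  BK 1.2: (-15.5,1.2) -> (-14.3,1.2) [heading=180, draw]
  RT 90: heading 180 -> 90
  -- iteration 4/5 --
  PD: pen down
  BK 1.2: (-14.3,1.2) -> (-14.3,0) [heading=90, draw]
  RT 90: heading 90 -> 0
  -- iteration 5/5 --
  PD: pen down
  BK 1.2: (-14.3,0) -> (-15.5,0) [heading=0, draw]
  RT 90: heading 0 -> 270
]
FD 3.9: (-15.5,0) -> (-15.5,-3.9) [heading=270, draw]
LT 90: heading 270 -> 0
BK 14.9: (-15.5,-3.9) -> (-30.4,-3.9) [heading=0, draw]
BK 12.5: (-30.4,-3.9) -> (-42.9,-3.9) [heading=0, draw]
Final: pos=(-42.9,-3.9), heading=0, 9 segment(s) drawn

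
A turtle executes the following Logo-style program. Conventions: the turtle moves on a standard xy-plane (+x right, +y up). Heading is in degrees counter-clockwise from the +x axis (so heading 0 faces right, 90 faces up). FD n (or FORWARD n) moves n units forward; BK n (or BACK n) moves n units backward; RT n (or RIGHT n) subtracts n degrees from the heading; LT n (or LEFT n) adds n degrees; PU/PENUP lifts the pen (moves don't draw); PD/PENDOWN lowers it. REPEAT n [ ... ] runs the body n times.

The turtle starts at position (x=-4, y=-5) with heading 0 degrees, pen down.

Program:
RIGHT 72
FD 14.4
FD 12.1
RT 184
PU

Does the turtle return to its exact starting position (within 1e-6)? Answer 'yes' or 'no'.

Executing turtle program step by step:
Start: pos=(-4,-5), heading=0, pen down
RT 72: heading 0 -> 288
FD 14.4: (-4,-5) -> (0.45,-18.695) [heading=288, draw]
FD 12.1: (0.45,-18.695) -> (4.189,-30.203) [heading=288, draw]
RT 184: heading 288 -> 104
PU: pen up
Final: pos=(4.189,-30.203), heading=104, 2 segment(s) drawn

Start position: (-4, -5)
Final position: (4.189, -30.203)
Distance = 26.5; >= 1e-6 -> NOT closed

Answer: no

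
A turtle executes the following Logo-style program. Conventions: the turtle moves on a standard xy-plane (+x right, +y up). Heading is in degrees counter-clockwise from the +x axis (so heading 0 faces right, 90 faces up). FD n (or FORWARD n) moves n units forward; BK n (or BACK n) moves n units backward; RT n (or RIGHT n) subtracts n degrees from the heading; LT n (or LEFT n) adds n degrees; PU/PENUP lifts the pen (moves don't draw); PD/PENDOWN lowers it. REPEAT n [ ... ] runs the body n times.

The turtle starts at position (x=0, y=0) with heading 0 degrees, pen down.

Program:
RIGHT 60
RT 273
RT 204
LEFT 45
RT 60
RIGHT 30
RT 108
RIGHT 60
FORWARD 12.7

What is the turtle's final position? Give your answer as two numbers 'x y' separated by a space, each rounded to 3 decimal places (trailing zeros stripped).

Executing turtle program step by step:
Start: pos=(0,0), heading=0, pen down
RT 60: heading 0 -> 300
RT 273: heading 300 -> 27
RT 204: heading 27 -> 183
LT 45: heading 183 -> 228
RT 60: heading 228 -> 168
RT 30: heading 168 -> 138
RT 108: heading 138 -> 30
RT 60: heading 30 -> 330
FD 12.7: (0,0) -> (10.999,-6.35) [heading=330, draw]
Final: pos=(10.999,-6.35), heading=330, 1 segment(s) drawn

Answer: 10.999 -6.35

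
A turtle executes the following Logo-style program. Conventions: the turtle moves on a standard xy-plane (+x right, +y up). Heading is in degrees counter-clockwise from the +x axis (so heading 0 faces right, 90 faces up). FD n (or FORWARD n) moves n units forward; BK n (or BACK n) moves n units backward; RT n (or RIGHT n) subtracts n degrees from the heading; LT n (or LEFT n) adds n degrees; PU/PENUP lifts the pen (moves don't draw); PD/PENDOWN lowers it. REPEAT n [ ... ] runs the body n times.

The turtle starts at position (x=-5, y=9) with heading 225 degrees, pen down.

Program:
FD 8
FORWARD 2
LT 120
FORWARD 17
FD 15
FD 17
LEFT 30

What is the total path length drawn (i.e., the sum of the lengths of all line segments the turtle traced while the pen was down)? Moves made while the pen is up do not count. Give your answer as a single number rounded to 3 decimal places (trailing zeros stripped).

Answer: 59

Derivation:
Executing turtle program step by step:
Start: pos=(-5,9), heading=225, pen down
FD 8: (-5,9) -> (-10.657,3.343) [heading=225, draw]
FD 2: (-10.657,3.343) -> (-12.071,1.929) [heading=225, draw]
LT 120: heading 225 -> 345
FD 17: (-12.071,1.929) -> (4.35,-2.471) [heading=345, draw]
FD 15: (4.35,-2.471) -> (18.839,-6.353) [heading=345, draw]
FD 17: (18.839,-6.353) -> (35.259,-10.753) [heading=345, draw]
LT 30: heading 345 -> 15
Final: pos=(35.259,-10.753), heading=15, 5 segment(s) drawn

Segment lengths:
  seg 1: (-5,9) -> (-10.657,3.343), length = 8
  seg 2: (-10.657,3.343) -> (-12.071,1.929), length = 2
  seg 3: (-12.071,1.929) -> (4.35,-2.471), length = 17
  seg 4: (4.35,-2.471) -> (18.839,-6.353), length = 15
  seg 5: (18.839,-6.353) -> (35.259,-10.753), length = 17
Total = 59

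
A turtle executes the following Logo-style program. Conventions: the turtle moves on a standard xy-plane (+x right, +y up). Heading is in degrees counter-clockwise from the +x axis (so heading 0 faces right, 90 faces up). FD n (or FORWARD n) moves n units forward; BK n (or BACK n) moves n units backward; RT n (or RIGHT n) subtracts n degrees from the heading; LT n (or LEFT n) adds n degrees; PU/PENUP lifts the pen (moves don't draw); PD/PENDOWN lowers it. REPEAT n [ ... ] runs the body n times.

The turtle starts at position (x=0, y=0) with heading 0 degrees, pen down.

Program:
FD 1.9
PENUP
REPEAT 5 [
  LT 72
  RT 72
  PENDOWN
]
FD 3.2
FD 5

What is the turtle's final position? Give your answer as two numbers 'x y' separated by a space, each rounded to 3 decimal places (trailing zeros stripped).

Answer: 10.1 0

Derivation:
Executing turtle program step by step:
Start: pos=(0,0), heading=0, pen down
FD 1.9: (0,0) -> (1.9,0) [heading=0, draw]
PU: pen up
REPEAT 5 [
  -- iteration 1/5 --
  LT 72: heading 0 -> 72
  RT 72: heading 72 -> 0
  PD: pen down
  -- iteration 2/5 --
  LT 72: heading 0 -> 72
  RT 72: heading 72 -> 0
  PD: pen down
  -- iteration 3/5 --
  LT 72: heading 0 -> 72
  RT 72: heading 72 -> 0
  PD: pen down
  -- iteration 4/5 --
  LT 72: heading 0 -> 72
  RT 72: heading 72 -> 0
  PD: pen down
  -- iteration 5/5 --
  LT 72: heading 0 -> 72
  RT 72: heading 72 -> 0
  PD: pen down
]
FD 3.2: (1.9,0) -> (5.1,0) [heading=0, draw]
FD 5: (5.1,0) -> (10.1,0) [heading=0, draw]
Final: pos=(10.1,0), heading=0, 3 segment(s) drawn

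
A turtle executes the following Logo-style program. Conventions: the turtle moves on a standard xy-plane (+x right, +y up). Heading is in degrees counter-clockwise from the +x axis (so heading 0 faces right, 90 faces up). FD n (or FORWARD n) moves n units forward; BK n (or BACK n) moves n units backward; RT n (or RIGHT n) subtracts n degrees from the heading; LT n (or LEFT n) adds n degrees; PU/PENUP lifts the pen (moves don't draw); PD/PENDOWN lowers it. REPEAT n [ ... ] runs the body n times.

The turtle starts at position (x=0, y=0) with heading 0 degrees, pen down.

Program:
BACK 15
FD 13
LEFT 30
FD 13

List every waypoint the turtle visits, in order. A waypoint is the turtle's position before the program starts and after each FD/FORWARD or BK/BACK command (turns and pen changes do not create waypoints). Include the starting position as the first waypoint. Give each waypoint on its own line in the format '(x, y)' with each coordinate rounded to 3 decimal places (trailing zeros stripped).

Executing turtle program step by step:
Start: pos=(0,0), heading=0, pen down
BK 15: (0,0) -> (-15,0) [heading=0, draw]
FD 13: (-15,0) -> (-2,0) [heading=0, draw]
LT 30: heading 0 -> 30
FD 13: (-2,0) -> (9.258,6.5) [heading=30, draw]
Final: pos=(9.258,6.5), heading=30, 3 segment(s) drawn
Waypoints (4 total):
(0, 0)
(-15, 0)
(-2, 0)
(9.258, 6.5)

Answer: (0, 0)
(-15, 0)
(-2, 0)
(9.258, 6.5)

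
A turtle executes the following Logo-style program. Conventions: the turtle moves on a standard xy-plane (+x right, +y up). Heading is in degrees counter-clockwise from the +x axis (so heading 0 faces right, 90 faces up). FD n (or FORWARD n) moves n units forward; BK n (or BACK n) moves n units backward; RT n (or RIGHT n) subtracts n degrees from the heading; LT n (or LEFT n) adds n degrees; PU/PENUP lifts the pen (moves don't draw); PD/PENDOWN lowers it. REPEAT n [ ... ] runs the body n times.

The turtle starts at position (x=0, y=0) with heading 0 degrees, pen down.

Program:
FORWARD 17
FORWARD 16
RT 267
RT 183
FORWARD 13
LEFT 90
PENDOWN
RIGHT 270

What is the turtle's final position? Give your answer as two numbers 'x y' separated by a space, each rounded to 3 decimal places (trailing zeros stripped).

Executing turtle program step by step:
Start: pos=(0,0), heading=0, pen down
FD 17: (0,0) -> (17,0) [heading=0, draw]
FD 16: (17,0) -> (33,0) [heading=0, draw]
RT 267: heading 0 -> 93
RT 183: heading 93 -> 270
FD 13: (33,0) -> (33,-13) [heading=270, draw]
LT 90: heading 270 -> 0
PD: pen down
RT 270: heading 0 -> 90
Final: pos=(33,-13), heading=90, 3 segment(s) drawn

Answer: 33 -13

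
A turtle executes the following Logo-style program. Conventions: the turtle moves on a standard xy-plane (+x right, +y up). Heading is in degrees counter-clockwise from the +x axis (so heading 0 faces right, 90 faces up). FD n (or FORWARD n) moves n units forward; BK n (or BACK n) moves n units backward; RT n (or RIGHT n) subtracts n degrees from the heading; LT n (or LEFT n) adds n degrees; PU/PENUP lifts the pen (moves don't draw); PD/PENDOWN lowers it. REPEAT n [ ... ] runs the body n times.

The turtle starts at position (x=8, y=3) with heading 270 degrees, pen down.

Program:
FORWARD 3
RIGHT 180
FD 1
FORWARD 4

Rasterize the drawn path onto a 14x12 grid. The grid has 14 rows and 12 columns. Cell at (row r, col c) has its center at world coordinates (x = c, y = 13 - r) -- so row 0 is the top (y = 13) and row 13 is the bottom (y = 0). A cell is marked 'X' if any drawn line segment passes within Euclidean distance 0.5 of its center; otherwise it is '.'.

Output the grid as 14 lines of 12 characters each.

Answer: ............
............
............
............
............
............
............
............
........X...
........X...
........X...
........X...
........X...
........X...

Derivation:
Segment 0: (8,3) -> (8,0)
Segment 1: (8,0) -> (8,1)
Segment 2: (8,1) -> (8,5)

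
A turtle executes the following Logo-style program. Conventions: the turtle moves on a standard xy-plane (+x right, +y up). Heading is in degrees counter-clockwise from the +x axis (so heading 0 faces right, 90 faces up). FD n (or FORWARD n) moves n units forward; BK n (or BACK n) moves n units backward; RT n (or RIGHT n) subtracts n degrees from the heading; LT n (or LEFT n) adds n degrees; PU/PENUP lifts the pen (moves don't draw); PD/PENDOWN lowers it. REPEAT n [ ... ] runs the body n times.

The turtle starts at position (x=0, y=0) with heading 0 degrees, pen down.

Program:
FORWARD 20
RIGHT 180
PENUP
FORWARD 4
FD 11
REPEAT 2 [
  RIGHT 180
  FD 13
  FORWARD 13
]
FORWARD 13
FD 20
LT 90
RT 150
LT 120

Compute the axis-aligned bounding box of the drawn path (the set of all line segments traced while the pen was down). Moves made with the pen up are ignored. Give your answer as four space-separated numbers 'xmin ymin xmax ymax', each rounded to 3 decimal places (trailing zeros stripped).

Executing turtle program step by step:
Start: pos=(0,0), heading=0, pen down
FD 20: (0,0) -> (20,0) [heading=0, draw]
RT 180: heading 0 -> 180
PU: pen up
FD 4: (20,0) -> (16,0) [heading=180, move]
FD 11: (16,0) -> (5,0) [heading=180, move]
REPEAT 2 [
  -- iteration 1/2 --
  RT 180: heading 180 -> 0
  FD 13: (5,0) -> (18,0) [heading=0, move]
  FD 13: (18,0) -> (31,0) [heading=0, move]
  -- iteration 2/2 --
  RT 180: heading 0 -> 180
  FD 13: (31,0) -> (18,0) [heading=180, move]
  FD 13: (18,0) -> (5,0) [heading=180, move]
]
FD 13: (5,0) -> (-8,0) [heading=180, move]
FD 20: (-8,0) -> (-28,0) [heading=180, move]
LT 90: heading 180 -> 270
RT 150: heading 270 -> 120
LT 120: heading 120 -> 240
Final: pos=(-28,0), heading=240, 1 segment(s) drawn

Segment endpoints: x in {0, 20}, y in {0}
xmin=0, ymin=0, xmax=20, ymax=0

Answer: 0 0 20 0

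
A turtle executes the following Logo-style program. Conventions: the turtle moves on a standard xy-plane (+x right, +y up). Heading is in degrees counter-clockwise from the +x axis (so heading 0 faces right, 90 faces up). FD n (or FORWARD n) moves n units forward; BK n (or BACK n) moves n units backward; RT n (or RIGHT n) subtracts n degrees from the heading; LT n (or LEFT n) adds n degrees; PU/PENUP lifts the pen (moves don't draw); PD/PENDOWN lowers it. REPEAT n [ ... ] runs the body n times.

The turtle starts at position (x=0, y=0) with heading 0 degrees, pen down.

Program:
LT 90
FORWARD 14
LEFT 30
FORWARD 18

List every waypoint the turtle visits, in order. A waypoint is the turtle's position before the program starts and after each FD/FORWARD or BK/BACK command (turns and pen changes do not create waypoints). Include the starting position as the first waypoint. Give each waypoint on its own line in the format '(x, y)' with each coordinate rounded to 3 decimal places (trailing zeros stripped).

Executing turtle program step by step:
Start: pos=(0,0), heading=0, pen down
LT 90: heading 0 -> 90
FD 14: (0,0) -> (0,14) [heading=90, draw]
LT 30: heading 90 -> 120
FD 18: (0,14) -> (-9,29.588) [heading=120, draw]
Final: pos=(-9,29.588), heading=120, 2 segment(s) drawn
Waypoints (3 total):
(0, 0)
(0, 14)
(-9, 29.588)

Answer: (0, 0)
(0, 14)
(-9, 29.588)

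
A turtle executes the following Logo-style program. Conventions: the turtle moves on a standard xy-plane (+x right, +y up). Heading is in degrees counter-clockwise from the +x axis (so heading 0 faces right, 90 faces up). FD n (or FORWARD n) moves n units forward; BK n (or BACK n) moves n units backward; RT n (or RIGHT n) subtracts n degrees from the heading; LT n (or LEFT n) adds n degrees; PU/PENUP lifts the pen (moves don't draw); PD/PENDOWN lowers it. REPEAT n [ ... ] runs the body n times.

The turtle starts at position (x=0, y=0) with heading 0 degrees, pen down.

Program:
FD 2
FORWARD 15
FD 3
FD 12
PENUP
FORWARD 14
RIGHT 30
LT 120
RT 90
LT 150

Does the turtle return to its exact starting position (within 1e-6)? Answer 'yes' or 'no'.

Answer: no

Derivation:
Executing turtle program step by step:
Start: pos=(0,0), heading=0, pen down
FD 2: (0,0) -> (2,0) [heading=0, draw]
FD 15: (2,0) -> (17,0) [heading=0, draw]
FD 3: (17,0) -> (20,0) [heading=0, draw]
FD 12: (20,0) -> (32,0) [heading=0, draw]
PU: pen up
FD 14: (32,0) -> (46,0) [heading=0, move]
RT 30: heading 0 -> 330
LT 120: heading 330 -> 90
RT 90: heading 90 -> 0
LT 150: heading 0 -> 150
Final: pos=(46,0), heading=150, 4 segment(s) drawn

Start position: (0, 0)
Final position: (46, 0)
Distance = 46; >= 1e-6 -> NOT closed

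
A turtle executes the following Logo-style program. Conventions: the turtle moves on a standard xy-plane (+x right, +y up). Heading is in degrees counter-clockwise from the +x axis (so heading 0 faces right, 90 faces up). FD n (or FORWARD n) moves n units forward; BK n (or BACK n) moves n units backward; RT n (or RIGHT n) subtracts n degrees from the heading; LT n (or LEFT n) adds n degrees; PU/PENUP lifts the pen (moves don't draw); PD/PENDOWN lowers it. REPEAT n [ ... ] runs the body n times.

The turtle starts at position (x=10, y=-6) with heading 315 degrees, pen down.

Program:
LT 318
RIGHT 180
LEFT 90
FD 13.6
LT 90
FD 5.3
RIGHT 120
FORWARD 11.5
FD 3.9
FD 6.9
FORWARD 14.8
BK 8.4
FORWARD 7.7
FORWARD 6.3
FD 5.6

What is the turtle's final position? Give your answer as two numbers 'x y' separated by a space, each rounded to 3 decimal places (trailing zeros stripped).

Answer: -46.34 9.923

Derivation:
Executing turtle program step by step:
Start: pos=(10,-6), heading=315, pen down
LT 318: heading 315 -> 273
RT 180: heading 273 -> 93
LT 90: heading 93 -> 183
FD 13.6: (10,-6) -> (-3.581,-6.712) [heading=183, draw]
LT 90: heading 183 -> 273
FD 5.3: (-3.581,-6.712) -> (-3.304,-12.005) [heading=273, draw]
RT 120: heading 273 -> 153
FD 11.5: (-3.304,-12.005) -> (-13.551,-6.784) [heading=153, draw]
FD 3.9: (-13.551,-6.784) -> (-17.025,-5.013) [heading=153, draw]
FD 6.9: (-17.025,-5.013) -> (-23.173,-1.881) [heading=153, draw]
FD 14.8: (-23.173,-1.881) -> (-36.36,4.839) [heading=153, draw]
BK 8.4: (-36.36,4.839) -> (-28.876,1.025) [heading=153, draw]
FD 7.7: (-28.876,1.025) -> (-35.737,4.521) [heading=153, draw]
FD 6.3: (-35.737,4.521) -> (-41.35,7.381) [heading=153, draw]
FD 5.6: (-41.35,7.381) -> (-46.34,9.923) [heading=153, draw]
Final: pos=(-46.34,9.923), heading=153, 10 segment(s) drawn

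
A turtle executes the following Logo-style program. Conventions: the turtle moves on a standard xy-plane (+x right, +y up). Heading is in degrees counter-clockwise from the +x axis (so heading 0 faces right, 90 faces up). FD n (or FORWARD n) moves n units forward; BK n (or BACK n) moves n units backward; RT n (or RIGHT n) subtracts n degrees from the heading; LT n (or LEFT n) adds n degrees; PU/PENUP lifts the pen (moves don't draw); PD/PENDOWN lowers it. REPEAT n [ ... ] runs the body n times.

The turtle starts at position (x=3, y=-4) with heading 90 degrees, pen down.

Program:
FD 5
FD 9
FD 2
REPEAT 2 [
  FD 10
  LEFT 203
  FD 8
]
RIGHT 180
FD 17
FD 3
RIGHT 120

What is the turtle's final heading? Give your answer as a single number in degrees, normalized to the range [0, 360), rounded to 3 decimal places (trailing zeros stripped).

Executing turtle program step by step:
Start: pos=(3,-4), heading=90, pen down
FD 5: (3,-4) -> (3,1) [heading=90, draw]
FD 9: (3,1) -> (3,10) [heading=90, draw]
FD 2: (3,10) -> (3,12) [heading=90, draw]
REPEAT 2 [
  -- iteration 1/2 --
  FD 10: (3,12) -> (3,22) [heading=90, draw]
  LT 203: heading 90 -> 293
  FD 8: (3,22) -> (6.126,14.636) [heading=293, draw]
  -- iteration 2/2 --
  FD 10: (6.126,14.636) -> (10.033,5.431) [heading=293, draw]
  LT 203: heading 293 -> 136
  FD 8: (10.033,5.431) -> (4.278,10.988) [heading=136, draw]
]
RT 180: heading 136 -> 316
FD 17: (4.278,10.988) -> (16.507,-0.821) [heading=316, draw]
FD 3: (16.507,-0.821) -> (18.665,-2.905) [heading=316, draw]
RT 120: heading 316 -> 196
Final: pos=(18.665,-2.905), heading=196, 9 segment(s) drawn

Answer: 196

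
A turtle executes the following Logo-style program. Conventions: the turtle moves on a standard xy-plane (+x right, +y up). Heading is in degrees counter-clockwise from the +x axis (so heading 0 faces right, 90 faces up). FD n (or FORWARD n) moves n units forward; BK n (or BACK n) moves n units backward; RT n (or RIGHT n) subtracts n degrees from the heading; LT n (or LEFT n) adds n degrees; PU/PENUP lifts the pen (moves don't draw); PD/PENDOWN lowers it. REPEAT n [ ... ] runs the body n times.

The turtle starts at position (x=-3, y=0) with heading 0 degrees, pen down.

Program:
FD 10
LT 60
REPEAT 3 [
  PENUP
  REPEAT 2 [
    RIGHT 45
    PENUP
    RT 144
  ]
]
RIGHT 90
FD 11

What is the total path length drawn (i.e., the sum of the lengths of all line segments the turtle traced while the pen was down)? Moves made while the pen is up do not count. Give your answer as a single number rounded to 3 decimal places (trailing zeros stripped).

Executing turtle program step by step:
Start: pos=(-3,0), heading=0, pen down
FD 10: (-3,0) -> (7,0) [heading=0, draw]
LT 60: heading 0 -> 60
REPEAT 3 [
  -- iteration 1/3 --
  PU: pen up
  REPEAT 2 [
    -- iteration 1/2 --
    RT 45: heading 60 -> 15
    PU: pen up
    RT 144: heading 15 -> 231
    -- iteration 2/2 --
    RT 45: heading 231 -> 186
    PU: pen up
    RT 144: heading 186 -> 42
  ]
  -- iteration 2/3 --
  PU: pen up
  REPEAT 2 [
    -- iteration 1/2 --
    RT 45: heading 42 -> 357
    PU: pen up
    RT 144: heading 357 -> 213
    -- iteration 2/2 --
    RT 45: heading 213 -> 168
    PU: pen up
    RT 144: heading 168 -> 24
  ]
  -- iteration 3/3 --
  PU: pen up
  REPEAT 2 [
    -- iteration 1/2 --
    RT 45: heading 24 -> 339
    PU: pen up
    RT 144: heading 339 -> 195
    -- iteration 2/2 --
    RT 45: heading 195 -> 150
    PU: pen up
    RT 144: heading 150 -> 6
  ]
]
RT 90: heading 6 -> 276
FD 11: (7,0) -> (8.15,-10.94) [heading=276, move]
Final: pos=(8.15,-10.94), heading=276, 1 segment(s) drawn

Segment lengths:
  seg 1: (-3,0) -> (7,0), length = 10
Total = 10

Answer: 10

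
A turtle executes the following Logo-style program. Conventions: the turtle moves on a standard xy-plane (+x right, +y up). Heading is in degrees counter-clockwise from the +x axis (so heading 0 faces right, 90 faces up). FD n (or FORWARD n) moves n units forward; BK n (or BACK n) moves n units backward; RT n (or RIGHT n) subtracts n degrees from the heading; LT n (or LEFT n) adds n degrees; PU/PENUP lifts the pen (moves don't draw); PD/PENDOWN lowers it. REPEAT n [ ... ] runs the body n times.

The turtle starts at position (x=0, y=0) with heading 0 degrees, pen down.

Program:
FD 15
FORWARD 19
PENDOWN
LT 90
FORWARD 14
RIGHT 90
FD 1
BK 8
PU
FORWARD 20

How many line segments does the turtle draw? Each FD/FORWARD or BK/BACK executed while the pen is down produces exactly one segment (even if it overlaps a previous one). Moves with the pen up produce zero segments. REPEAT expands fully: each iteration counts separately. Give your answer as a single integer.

Answer: 5

Derivation:
Executing turtle program step by step:
Start: pos=(0,0), heading=0, pen down
FD 15: (0,0) -> (15,0) [heading=0, draw]
FD 19: (15,0) -> (34,0) [heading=0, draw]
PD: pen down
LT 90: heading 0 -> 90
FD 14: (34,0) -> (34,14) [heading=90, draw]
RT 90: heading 90 -> 0
FD 1: (34,14) -> (35,14) [heading=0, draw]
BK 8: (35,14) -> (27,14) [heading=0, draw]
PU: pen up
FD 20: (27,14) -> (47,14) [heading=0, move]
Final: pos=(47,14), heading=0, 5 segment(s) drawn
Segments drawn: 5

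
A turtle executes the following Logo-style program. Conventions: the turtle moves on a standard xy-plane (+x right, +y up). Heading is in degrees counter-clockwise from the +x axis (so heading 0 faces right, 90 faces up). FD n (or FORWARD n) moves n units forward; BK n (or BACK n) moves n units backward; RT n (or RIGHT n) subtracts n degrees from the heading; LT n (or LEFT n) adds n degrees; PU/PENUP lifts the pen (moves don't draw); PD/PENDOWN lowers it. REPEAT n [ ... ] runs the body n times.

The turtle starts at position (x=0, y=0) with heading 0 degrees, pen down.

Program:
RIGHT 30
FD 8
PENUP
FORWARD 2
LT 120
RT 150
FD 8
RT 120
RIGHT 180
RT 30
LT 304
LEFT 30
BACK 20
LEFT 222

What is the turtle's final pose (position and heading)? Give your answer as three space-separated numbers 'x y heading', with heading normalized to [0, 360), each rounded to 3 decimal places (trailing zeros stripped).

Executing turtle program step by step:
Start: pos=(0,0), heading=0, pen down
RT 30: heading 0 -> 330
FD 8: (0,0) -> (6.928,-4) [heading=330, draw]
PU: pen up
FD 2: (6.928,-4) -> (8.66,-5) [heading=330, move]
LT 120: heading 330 -> 90
RT 150: heading 90 -> 300
FD 8: (8.66,-5) -> (12.66,-11.928) [heading=300, move]
RT 120: heading 300 -> 180
RT 180: heading 180 -> 0
RT 30: heading 0 -> 330
LT 304: heading 330 -> 274
LT 30: heading 274 -> 304
BK 20: (12.66,-11.928) -> (1.476,4.653) [heading=304, move]
LT 222: heading 304 -> 166
Final: pos=(1.476,4.653), heading=166, 1 segment(s) drawn

Answer: 1.476 4.653 166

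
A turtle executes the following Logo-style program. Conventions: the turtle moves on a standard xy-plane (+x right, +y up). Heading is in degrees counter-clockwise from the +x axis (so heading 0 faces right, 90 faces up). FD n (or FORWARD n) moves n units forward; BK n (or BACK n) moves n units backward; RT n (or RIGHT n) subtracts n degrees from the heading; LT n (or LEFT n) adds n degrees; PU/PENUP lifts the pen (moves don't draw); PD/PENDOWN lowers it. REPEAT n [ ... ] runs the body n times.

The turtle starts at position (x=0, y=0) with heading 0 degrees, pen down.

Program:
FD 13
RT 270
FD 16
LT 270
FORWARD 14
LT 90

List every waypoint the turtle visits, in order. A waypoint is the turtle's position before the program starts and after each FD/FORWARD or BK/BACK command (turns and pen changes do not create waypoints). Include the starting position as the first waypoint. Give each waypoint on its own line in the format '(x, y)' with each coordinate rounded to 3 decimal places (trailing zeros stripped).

Answer: (0, 0)
(13, 0)
(13, 16)
(27, 16)

Derivation:
Executing turtle program step by step:
Start: pos=(0,0), heading=0, pen down
FD 13: (0,0) -> (13,0) [heading=0, draw]
RT 270: heading 0 -> 90
FD 16: (13,0) -> (13,16) [heading=90, draw]
LT 270: heading 90 -> 0
FD 14: (13,16) -> (27,16) [heading=0, draw]
LT 90: heading 0 -> 90
Final: pos=(27,16), heading=90, 3 segment(s) drawn
Waypoints (4 total):
(0, 0)
(13, 0)
(13, 16)
(27, 16)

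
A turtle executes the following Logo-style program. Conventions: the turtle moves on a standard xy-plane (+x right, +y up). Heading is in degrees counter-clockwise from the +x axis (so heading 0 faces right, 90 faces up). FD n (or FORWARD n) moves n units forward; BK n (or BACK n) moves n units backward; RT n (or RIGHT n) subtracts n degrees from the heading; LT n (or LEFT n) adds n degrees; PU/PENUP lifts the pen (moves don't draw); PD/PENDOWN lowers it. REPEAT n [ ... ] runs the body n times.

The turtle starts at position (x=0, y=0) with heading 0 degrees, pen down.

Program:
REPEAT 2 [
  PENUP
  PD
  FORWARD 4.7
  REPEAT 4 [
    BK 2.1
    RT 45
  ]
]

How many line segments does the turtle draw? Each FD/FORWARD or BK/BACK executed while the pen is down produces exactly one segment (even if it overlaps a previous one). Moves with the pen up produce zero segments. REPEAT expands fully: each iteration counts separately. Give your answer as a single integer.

Answer: 10

Derivation:
Executing turtle program step by step:
Start: pos=(0,0), heading=0, pen down
REPEAT 2 [
  -- iteration 1/2 --
  PU: pen up
  PD: pen down
  FD 4.7: (0,0) -> (4.7,0) [heading=0, draw]
  REPEAT 4 [
    -- iteration 1/4 --
    BK 2.1: (4.7,0) -> (2.6,0) [heading=0, draw]
    RT 45: heading 0 -> 315
    -- iteration 2/4 --
    BK 2.1: (2.6,0) -> (1.115,1.485) [heading=315, draw]
    RT 45: heading 315 -> 270
    -- iteration 3/4 --
    BK 2.1: (1.115,1.485) -> (1.115,3.585) [heading=270, draw]
    RT 45: heading 270 -> 225
    -- iteration 4/4 --
    BK 2.1: (1.115,3.585) -> (2.6,5.07) [heading=225, draw]
    RT 45: heading 225 -> 180
  ]
  -- iteration 2/2 --
  PU: pen up
  PD: pen down
  FD 4.7: (2.6,5.07) -> (-2.1,5.07) [heading=180, draw]
  REPEAT 4 [
    -- iteration 1/4 --
    BK 2.1: (-2.1,5.07) -> (0,5.07) [heading=180, draw]
    RT 45: heading 180 -> 135
    -- iteration 2/4 --
    BK 2.1: (0,5.07) -> (1.485,3.585) [heading=135, draw]
    RT 45: heading 135 -> 90
    -- iteration 3/4 --
    BK 2.1: (1.485,3.585) -> (1.485,1.485) [heading=90, draw]
    RT 45: heading 90 -> 45
    -- iteration 4/4 --
    BK 2.1: (1.485,1.485) -> (0,0) [heading=45, draw]
    RT 45: heading 45 -> 0
  ]
]
Final: pos=(0,0), heading=0, 10 segment(s) drawn
Segments drawn: 10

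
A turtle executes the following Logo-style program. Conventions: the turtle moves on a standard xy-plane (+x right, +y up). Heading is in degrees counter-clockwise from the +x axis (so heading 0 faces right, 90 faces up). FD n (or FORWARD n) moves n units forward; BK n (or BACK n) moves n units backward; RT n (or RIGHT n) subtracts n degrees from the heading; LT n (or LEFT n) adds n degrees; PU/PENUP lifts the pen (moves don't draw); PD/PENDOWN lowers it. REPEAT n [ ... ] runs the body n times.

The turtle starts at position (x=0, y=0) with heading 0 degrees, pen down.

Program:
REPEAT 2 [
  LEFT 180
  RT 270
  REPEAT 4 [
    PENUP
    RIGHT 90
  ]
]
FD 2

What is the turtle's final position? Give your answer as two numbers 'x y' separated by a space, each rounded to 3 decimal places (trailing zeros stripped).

Executing turtle program step by step:
Start: pos=(0,0), heading=0, pen down
REPEAT 2 [
  -- iteration 1/2 --
  LT 180: heading 0 -> 180
  RT 270: heading 180 -> 270
  REPEAT 4 [
    -- iteration 1/4 --
    PU: pen up
    RT 90: heading 270 -> 180
    -- iteration 2/4 --
    PU: pen up
    RT 90: heading 180 -> 90
    -- iteration 3/4 --
    PU: pen up
    RT 90: heading 90 -> 0
    -- iteration 4/4 --
    PU: pen up
    RT 90: heading 0 -> 270
  ]
  -- iteration 2/2 --
  LT 180: heading 270 -> 90
  RT 270: heading 90 -> 180
  REPEAT 4 [
    -- iteration 1/4 --
    PU: pen up
    RT 90: heading 180 -> 90
    -- iteration 2/4 --
    PU: pen up
    RT 90: heading 90 -> 0
    -- iteration 3/4 --
    PU: pen up
    RT 90: heading 0 -> 270
    -- iteration 4/4 --
    PU: pen up
    RT 90: heading 270 -> 180
  ]
]
FD 2: (0,0) -> (-2,0) [heading=180, move]
Final: pos=(-2,0), heading=180, 0 segment(s) drawn

Answer: -2 0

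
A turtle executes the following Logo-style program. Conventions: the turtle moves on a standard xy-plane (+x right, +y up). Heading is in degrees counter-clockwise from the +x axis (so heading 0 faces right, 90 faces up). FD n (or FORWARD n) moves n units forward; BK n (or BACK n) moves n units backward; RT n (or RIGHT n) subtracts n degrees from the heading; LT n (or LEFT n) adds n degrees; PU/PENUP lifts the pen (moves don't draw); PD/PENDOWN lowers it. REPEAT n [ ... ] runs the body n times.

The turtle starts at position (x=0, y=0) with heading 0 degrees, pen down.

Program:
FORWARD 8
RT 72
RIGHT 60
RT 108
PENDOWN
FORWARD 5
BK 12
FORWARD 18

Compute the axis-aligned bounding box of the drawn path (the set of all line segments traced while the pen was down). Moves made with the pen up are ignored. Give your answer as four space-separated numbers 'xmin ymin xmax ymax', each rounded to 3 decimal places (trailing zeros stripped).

Answer: 0 -6.062 11.5 9.526

Derivation:
Executing turtle program step by step:
Start: pos=(0,0), heading=0, pen down
FD 8: (0,0) -> (8,0) [heading=0, draw]
RT 72: heading 0 -> 288
RT 60: heading 288 -> 228
RT 108: heading 228 -> 120
PD: pen down
FD 5: (8,0) -> (5.5,4.33) [heading=120, draw]
BK 12: (5.5,4.33) -> (11.5,-6.062) [heading=120, draw]
FD 18: (11.5,-6.062) -> (2.5,9.526) [heading=120, draw]
Final: pos=(2.5,9.526), heading=120, 4 segment(s) drawn

Segment endpoints: x in {0, 2.5, 5.5, 8, 11.5}, y in {-6.062, 0, 4.33, 9.526}
xmin=0, ymin=-6.062, xmax=11.5, ymax=9.526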